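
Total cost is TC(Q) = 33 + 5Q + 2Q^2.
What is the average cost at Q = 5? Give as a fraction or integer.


TC(5) = 33 + 5*5 + 2*5^2
TC(5) = 33 + 25 + 50 = 108
AC = TC/Q = 108/5 = 108/5

108/5


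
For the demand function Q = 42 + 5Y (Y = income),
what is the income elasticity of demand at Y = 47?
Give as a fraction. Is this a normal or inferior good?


dQ/dY = 5
At Y = 47: Q = 42 + 5*47 = 277
Ey = (dQ/dY)(Y/Q) = 5 * 47 / 277 = 235/277
Since Ey > 0, this is a normal good.

235/277 (normal good)


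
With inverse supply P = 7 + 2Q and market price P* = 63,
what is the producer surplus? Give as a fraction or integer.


Minimum supply price (at Q=0): P_min = 7
Quantity supplied at P* = 63:
Q* = (63 - 7)/2 = 28
PS = (1/2) * Q* * (P* - P_min)
PS = (1/2) * 28 * (63 - 7)
PS = (1/2) * 28 * 56 = 784

784


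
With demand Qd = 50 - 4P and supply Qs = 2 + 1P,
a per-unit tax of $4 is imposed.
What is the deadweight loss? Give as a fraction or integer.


Pre-tax equilibrium quantity: Q* = 58/5
Post-tax equilibrium quantity: Q_tax = 42/5
Reduction in quantity: Q* - Q_tax = 16/5
DWL = (1/2) * tax * (Q* - Q_tax)
DWL = (1/2) * 4 * 16/5 = 32/5

32/5


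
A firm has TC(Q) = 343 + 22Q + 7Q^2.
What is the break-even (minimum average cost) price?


AC(Q) = 343/Q + 22 + 7Q
To minimize: dAC/dQ = -343/Q^2 + 7 = 0
Q^2 = 343/7 = 49
Q* = 7
Min AC = 343/7 + 22 + 7*7
Min AC = 49 + 22 + 49 = 120

120


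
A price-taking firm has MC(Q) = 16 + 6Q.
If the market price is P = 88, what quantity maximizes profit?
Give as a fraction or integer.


In perfect competition, profit is maximized where P = MC.
88 = 16 + 6Q
72 = 6Q
Q* = 72/6 = 12

12


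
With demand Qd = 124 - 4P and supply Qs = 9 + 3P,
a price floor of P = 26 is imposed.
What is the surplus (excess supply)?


At P = 26:
Qd = 124 - 4*26 = 20
Qs = 9 + 3*26 = 87
Surplus = Qs - Qd = 87 - 20 = 67

67


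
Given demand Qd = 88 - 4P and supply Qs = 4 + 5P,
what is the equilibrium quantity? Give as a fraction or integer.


First find equilibrium price:
88 - 4P = 4 + 5P
P* = 84/9 = 28/3
Then substitute into demand:
Q* = 88 - 4 * 28/3 = 152/3

152/3


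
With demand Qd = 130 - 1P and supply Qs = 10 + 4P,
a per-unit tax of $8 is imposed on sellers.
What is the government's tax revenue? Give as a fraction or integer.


With tax on sellers, new supply: Qs' = 10 + 4(P - 8)
= 4P - 22
New equilibrium quantity:
Q_new = 498/5
Tax revenue = tax * Q_new = 8 * 498/5 = 3984/5

3984/5


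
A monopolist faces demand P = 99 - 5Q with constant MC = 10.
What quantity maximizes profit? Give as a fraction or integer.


TR = P*Q = (99 - 5Q)Q = 99Q - 5Q^2
MR = dTR/dQ = 99 - 10Q
Set MR = MC:
99 - 10Q = 10
89 = 10Q
Q* = 89/10 = 89/10

89/10


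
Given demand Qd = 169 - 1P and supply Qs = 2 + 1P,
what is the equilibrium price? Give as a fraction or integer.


At equilibrium, Qd = Qs.
169 - 1P = 2 + 1P
169 - 2 = 1P + 1P
167 = 2P
P* = 167/2 = 167/2

167/2


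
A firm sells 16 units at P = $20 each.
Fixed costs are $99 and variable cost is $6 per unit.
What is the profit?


Total Revenue = P * Q = 20 * 16 = $320
Total Cost = FC + VC*Q = 99 + 6*16 = $195
Profit = TR - TC = 320 - 195 = $125

$125


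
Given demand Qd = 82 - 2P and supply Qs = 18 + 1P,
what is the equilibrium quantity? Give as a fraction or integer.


First find equilibrium price:
82 - 2P = 18 + 1P
P* = 64/3 = 64/3
Then substitute into demand:
Q* = 82 - 2 * 64/3 = 118/3

118/3


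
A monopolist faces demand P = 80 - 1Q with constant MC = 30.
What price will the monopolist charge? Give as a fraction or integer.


MR = 80 - 2Q
Set MR = MC: 80 - 2Q = 30
Q* = 25
Substitute into demand:
P* = 80 - 1*25 = 55

55


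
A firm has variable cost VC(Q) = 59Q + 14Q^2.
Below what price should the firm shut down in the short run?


AVC(Q) = VC(Q)/Q = 59 + 14Q
AVC is increasing in Q, so minimum AVC is at Q -> 0+.
Min AVC = 59
The firm should shut down if P < 59.

59


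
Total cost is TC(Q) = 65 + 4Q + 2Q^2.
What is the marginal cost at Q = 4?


MC = dTC/dQ = 4 + 2*2*Q
At Q = 4:
MC = 4 + 4*4
MC = 4 + 16 = 20

20


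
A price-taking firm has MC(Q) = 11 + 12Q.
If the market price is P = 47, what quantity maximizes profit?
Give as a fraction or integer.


In perfect competition, profit is maximized where P = MC.
47 = 11 + 12Q
36 = 12Q
Q* = 36/12 = 3

3


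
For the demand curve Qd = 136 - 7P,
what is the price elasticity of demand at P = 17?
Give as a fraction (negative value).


dQ/dP = -7
At P = 17: Q = 136 - 7*17 = 17
E = (dQ/dP)(P/Q) = (-7)(17/17) = -7

-7


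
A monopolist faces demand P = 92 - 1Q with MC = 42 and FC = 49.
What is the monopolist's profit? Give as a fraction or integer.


MR = MC: 92 - 2Q = 42
Q* = 25
P* = 92 - 1*25 = 67
Profit = (P* - MC)*Q* - FC
= (67 - 42)*25 - 49
= 25*25 - 49
= 625 - 49 = 576

576


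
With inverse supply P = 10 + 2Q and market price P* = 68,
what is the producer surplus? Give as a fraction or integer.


Minimum supply price (at Q=0): P_min = 10
Quantity supplied at P* = 68:
Q* = (68 - 10)/2 = 29
PS = (1/2) * Q* * (P* - P_min)
PS = (1/2) * 29 * (68 - 10)
PS = (1/2) * 29 * 58 = 841

841


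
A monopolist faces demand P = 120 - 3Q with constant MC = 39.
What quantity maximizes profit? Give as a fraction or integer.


TR = P*Q = (120 - 3Q)Q = 120Q - 3Q^2
MR = dTR/dQ = 120 - 6Q
Set MR = MC:
120 - 6Q = 39
81 = 6Q
Q* = 81/6 = 27/2

27/2


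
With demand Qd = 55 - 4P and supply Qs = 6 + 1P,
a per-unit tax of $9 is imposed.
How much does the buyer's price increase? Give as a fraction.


With a per-unit tax, the buyer's price increase depends on relative slopes.
Supply slope: d = 1, Demand slope: b = 4
Buyer's price increase = d * tax / (b + d)
= 1 * 9 / (4 + 1)
= 9 / 5 = 9/5

9/5


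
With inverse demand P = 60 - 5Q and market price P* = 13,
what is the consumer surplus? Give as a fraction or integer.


Maximum willingness to pay (at Q=0): P_max = 60
Quantity demanded at P* = 13:
Q* = (60 - 13)/5 = 47/5
CS = (1/2) * Q* * (P_max - P*)
CS = (1/2) * 47/5 * (60 - 13)
CS = (1/2) * 47/5 * 47 = 2209/10

2209/10


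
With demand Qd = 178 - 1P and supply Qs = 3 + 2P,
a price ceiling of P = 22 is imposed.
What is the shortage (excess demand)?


At P = 22:
Qd = 178 - 1*22 = 156
Qs = 3 + 2*22 = 47
Shortage = Qd - Qs = 156 - 47 = 109

109


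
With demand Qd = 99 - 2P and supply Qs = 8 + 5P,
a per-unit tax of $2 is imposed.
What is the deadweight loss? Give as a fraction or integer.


Pre-tax equilibrium quantity: Q* = 73
Post-tax equilibrium quantity: Q_tax = 491/7
Reduction in quantity: Q* - Q_tax = 20/7
DWL = (1/2) * tax * (Q* - Q_tax)
DWL = (1/2) * 2 * 20/7 = 20/7

20/7


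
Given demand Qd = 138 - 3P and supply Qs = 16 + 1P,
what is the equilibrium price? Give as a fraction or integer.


At equilibrium, Qd = Qs.
138 - 3P = 16 + 1P
138 - 16 = 3P + 1P
122 = 4P
P* = 122/4 = 61/2

61/2


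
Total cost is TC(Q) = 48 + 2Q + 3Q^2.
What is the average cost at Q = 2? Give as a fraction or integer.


TC(2) = 48 + 2*2 + 3*2^2
TC(2) = 48 + 4 + 12 = 64
AC = TC/Q = 64/2 = 32

32


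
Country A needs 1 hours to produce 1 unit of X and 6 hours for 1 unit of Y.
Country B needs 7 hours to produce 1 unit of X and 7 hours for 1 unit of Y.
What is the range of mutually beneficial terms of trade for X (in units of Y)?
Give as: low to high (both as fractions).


Opportunity cost of X for Country A = hours_X / hours_Y = 1/6 = 1/6 units of Y
Opportunity cost of X for Country B = hours_X / hours_Y = 7/7 = 1 units of Y
Terms of trade must be between the two opportunity costs.
Range: 1/6 to 1

1/6 to 1


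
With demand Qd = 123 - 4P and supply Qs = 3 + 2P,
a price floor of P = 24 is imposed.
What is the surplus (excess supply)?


At P = 24:
Qd = 123 - 4*24 = 27
Qs = 3 + 2*24 = 51
Surplus = Qs - Qd = 51 - 27 = 24

24


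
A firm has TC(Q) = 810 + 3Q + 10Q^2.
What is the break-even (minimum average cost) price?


AC(Q) = 810/Q + 3 + 10Q
To minimize: dAC/dQ = -810/Q^2 + 10 = 0
Q^2 = 810/10 = 81
Q* = 9
Min AC = 810/9 + 3 + 10*9
Min AC = 90 + 3 + 90 = 183

183


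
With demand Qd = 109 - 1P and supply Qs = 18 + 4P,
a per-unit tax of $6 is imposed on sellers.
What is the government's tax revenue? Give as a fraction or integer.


With tax on sellers, new supply: Qs' = 18 + 4(P - 6)
= 4P - 6
New equilibrium quantity:
Q_new = 86
Tax revenue = tax * Q_new = 6 * 86 = 516

516


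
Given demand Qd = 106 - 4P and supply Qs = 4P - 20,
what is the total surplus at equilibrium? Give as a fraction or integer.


Find equilibrium: 106 - 4P = 4P - 20
106 + 20 = 8P
P* = 126/8 = 63/4
Q* = 4*63/4 - 20 = 43
Inverse demand: P = 53/2 - Q/4, so P_max = 53/2
Inverse supply: P = 5 + Q/4, so P_min = 5
CS = (1/2) * 43 * (53/2 - 63/4) = 1849/8
PS = (1/2) * 43 * (63/4 - 5) = 1849/8
TS = CS + PS = 1849/8 + 1849/8 = 1849/4

1849/4


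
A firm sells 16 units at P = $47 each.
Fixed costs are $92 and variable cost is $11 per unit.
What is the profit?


Total Revenue = P * Q = 47 * 16 = $752
Total Cost = FC + VC*Q = 92 + 11*16 = $268
Profit = TR - TC = 752 - 268 = $484

$484


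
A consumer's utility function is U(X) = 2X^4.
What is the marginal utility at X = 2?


MU = dU/dX = 2*4*X^(4-1)
MU = 8*X^3
At X = 2:
MU = 8 * 2^3
MU = 8 * 8 = 64

64


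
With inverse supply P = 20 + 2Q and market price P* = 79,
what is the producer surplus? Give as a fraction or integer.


Minimum supply price (at Q=0): P_min = 20
Quantity supplied at P* = 79:
Q* = (79 - 20)/2 = 59/2
PS = (1/2) * Q* * (P* - P_min)
PS = (1/2) * 59/2 * (79 - 20)
PS = (1/2) * 59/2 * 59 = 3481/4

3481/4


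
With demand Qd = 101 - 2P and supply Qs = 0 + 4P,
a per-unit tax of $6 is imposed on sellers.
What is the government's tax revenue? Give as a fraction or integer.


With tax on sellers, new supply: Qs' = 0 + 4(P - 6)
= 4P - 24
New equilibrium quantity:
Q_new = 178/3
Tax revenue = tax * Q_new = 6 * 178/3 = 356

356


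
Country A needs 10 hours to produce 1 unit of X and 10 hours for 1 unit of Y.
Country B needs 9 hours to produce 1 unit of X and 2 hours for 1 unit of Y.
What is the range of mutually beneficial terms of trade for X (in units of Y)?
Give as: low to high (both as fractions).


Opportunity cost of X for Country A = hours_X / hours_Y = 10/10 = 1 units of Y
Opportunity cost of X for Country B = hours_X / hours_Y = 9/2 = 9/2 units of Y
Terms of trade must be between the two opportunity costs.
Range: 1 to 9/2

1 to 9/2


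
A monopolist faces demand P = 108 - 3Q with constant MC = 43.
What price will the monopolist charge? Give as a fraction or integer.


MR = 108 - 6Q
Set MR = MC: 108 - 6Q = 43
Q* = 65/6
Substitute into demand:
P* = 108 - 3*65/6 = 151/2

151/2


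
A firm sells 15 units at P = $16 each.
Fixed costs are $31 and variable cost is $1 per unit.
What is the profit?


Total Revenue = P * Q = 16 * 15 = $240
Total Cost = FC + VC*Q = 31 + 1*15 = $46
Profit = TR - TC = 240 - 46 = $194

$194


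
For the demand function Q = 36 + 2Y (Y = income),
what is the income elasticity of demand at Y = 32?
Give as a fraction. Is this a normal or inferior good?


dQ/dY = 2
At Y = 32: Q = 36 + 2*32 = 100
Ey = (dQ/dY)(Y/Q) = 2 * 32 / 100 = 16/25
Since Ey > 0, this is a normal good.

16/25 (normal good)


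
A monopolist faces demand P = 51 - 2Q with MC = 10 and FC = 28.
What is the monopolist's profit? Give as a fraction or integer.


MR = MC: 51 - 4Q = 10
Q* = 41/4
P* = 51 - 2*41/4 = 61/2
Profit = (P* - MC)*Q* - FC
= (61/2 - 10)*41/4 - 28
= 41/2*41/4 - 28
= 1681/8 - 28 = 1457/8

1457/8


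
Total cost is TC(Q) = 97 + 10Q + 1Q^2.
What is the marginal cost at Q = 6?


MC = dTC/dQ = 10 + 2*1*Q
At Q = 6:
MC = 10 + 2*6
MC = 10 + 12 = 22

22


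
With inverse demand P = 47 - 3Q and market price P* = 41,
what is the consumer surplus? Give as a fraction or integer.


Maximum willingness to pay (at Q=0): P_max = 47
Quantity demanded at P* = 41:
Q* = (47 - 41)/3 = 2
CS = (1/2) * Q* * (P_max - P*)
CS = (1/2) * 2 * (47 - 41)
CS = (1/2) * 2 * 6 = 6

6


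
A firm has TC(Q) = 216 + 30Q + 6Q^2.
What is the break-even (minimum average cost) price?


AC(Q) = 216/Q + 30 + 6Q
To minimize: dAC/dQ = -216/Q^2 + 6 = 0
Q^2 = 216/6 = 36
Q* = 6
Min AC = 216/6 + 30 + 6*6
Min AC = 36 + 30 + 36 = 102

102


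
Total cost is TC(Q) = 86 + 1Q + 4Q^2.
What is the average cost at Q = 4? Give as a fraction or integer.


TC(4) = 86 + 1*4 + 4*4^2
TC(4) = 86 + 4 + 64 = 154
AC = TC/Q = 154/4 = 77/2

77/2


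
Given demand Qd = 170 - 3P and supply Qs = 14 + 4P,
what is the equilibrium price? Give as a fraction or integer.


At equilibrium, Qd = Qs.
170 - 3P = 14 + 4P
170 - 14 = 3P + 4P
156 = 7P
P* = 156/7 = 156/7

156/7


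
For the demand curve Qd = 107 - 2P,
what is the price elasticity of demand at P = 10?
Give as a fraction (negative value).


dQ/dP = -2
At P = 10: Q = 107 - 2*10 = 87
E = (dQ/dP)(P/Q) = (-2)(10/87) = -20/87

-20/87


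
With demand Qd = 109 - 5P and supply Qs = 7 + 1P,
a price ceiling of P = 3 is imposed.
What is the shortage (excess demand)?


At P = 3:
Qd = 109 - 5*3 = 94
Qs = 7 + 1*3 = 10
Shortage = Qd - Qs = 94 - 10 = 84

84


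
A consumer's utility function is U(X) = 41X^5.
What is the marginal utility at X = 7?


MU = dU/dX = 41*5*X^(5-1)
MU = 205*X^4
At X = 7:
MU = 205 * 7^4
MU = 205 * 2401 = 492205

492205


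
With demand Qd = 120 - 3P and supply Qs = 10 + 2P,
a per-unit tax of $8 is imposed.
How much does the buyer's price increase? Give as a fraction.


With a per-unit tax, the buyer's price increase depends on relative slopes.
Supply slope: d = 2, Demand slope: b = 3
Buyer's price increase = d * tax / (b + d)
= 2 * 8 / (3 + 2)
= 16 / 5 = 16/5

16/5


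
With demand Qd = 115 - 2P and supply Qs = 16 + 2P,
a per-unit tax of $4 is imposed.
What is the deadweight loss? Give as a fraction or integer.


Pre-tax equilibrium quantity: Q* = 131/2
Post-tax equilibrium quantity: Q_tax = 123/2
Reduction in quantity: Q* - Q_tax = 4
DWL = (1/2) * tax * (Q* - Q_tax)
DWL = (1/2) * 4 * 4 = 8

8


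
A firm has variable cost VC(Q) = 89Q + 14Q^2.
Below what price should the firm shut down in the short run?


AVC(Q) = VC(Q)/Q = 89 + 14Q
AVC is increasing in Q, so minimum AVC is at Q -> 0+.
Min AVC = 89
The firm should shut down if P < 89.

89


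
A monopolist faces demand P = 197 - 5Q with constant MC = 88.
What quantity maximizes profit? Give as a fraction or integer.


TR = P*Q = (197 - 5Q)Q = 197Q - 5Q^2
MR = dTR/dQ = 197 - 10Q
Set MR = MC:
197 - 10Q = 88
109 = 10Q
Q* = 109/10 = 109/10

109/10


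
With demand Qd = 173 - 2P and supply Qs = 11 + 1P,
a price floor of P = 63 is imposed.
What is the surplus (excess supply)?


At P = 63:
Qd = 173 - 2*63 = 47
Qs = 11 + 1*63 = 74
Surplus = Qs - Qd = 74 - 47 = 27

27


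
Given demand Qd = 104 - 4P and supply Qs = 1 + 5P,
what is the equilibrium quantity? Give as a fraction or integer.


First find equilibrium price:
104 - 4P = 1 + 5P
P* = 103/9 = 103/9
Then substitute into demand:
Q* = 104 - 4 * 103/9 = 524/9

524/9


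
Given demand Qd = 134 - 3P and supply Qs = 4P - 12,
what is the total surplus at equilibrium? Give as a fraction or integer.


Find equilibrium: 134 - 3P = 4P - 12
134 + 12 = 7P
P* = 146/7 = 146/7
Q* = 4*146/7 - 12 = 500/7
Inverse demand: P = 134/3 - Q/3, so P_max = 134/3
Inverse supply: P = 3 + Q/4, so P_min = 3
CS = (1/2) * 500/7 * (134/3 - 146/7) = 125000/147
PS = (1/2) * 500/7 * (146/7 - 3) = 31250/49
TS = CS + PS = 125000/147 + 31250/49 = 31250/21

31250/21


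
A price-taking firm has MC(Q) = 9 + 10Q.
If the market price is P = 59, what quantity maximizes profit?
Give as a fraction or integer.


In perfect competition, profit is maximized where P = MC.
59 = 9 + 10Q
50 = 10Q
Q* = 50/10 = 5

5


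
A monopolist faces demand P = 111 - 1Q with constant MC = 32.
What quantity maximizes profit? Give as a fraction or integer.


TR = P*Q = (111 - 1Q)Q = 111Q - 1Q^2
MR = dTR/dQ = 111 - 2Q
Set MR = MC:
111 - 2Q = 32
79 = 2Q
Q* = 79/2 = 79/2

79/2


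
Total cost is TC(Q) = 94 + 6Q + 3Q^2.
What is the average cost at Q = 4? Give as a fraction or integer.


TC(4) = 94 + 6*4 + 3*4^2
TC(4) = 94 + 24 + 48 = 166
AC = TC/Q = 166/4 = 83/2

83/2


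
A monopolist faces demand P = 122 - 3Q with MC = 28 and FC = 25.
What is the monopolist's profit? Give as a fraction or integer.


MR = MC: 122 - 6Q = 28
Q* = 47/3
P* = 122 - 3*47/3 = 75
Profit = (P* - MC)*Q* - FC
= (75 - 28)*47/3 - 25
= 47*47/3 - 25
= 2209/3 - 25 = 2134/3

2134/3


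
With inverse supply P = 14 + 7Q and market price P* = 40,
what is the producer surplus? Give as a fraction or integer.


Minimum supply price (at Q=0): P_min = 14
Quantity supplied at P* = 40:
Q* = (40 - 14)/7 = 26/7
PS = (1/2) * Q* * (P* - P_min)
PS = (1/2) * 26/7 * (40 - 14)
PS = (1/2) * 26/7 * 26 = 338/7

338/7


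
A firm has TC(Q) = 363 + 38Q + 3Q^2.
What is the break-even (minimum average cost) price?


AC(Q) = 363/Q + 38 + 3Q
To minimize: dAC/dQ = -363/Q^2 + 3 = 0
Q^2 = 363/3 = 121
Q* = 11
Min AC = 363/11 + 38 + 3*11
Min AC = 33 + 38 + 33 = 104

104


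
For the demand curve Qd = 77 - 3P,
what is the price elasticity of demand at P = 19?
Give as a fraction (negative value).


dQ/dP = -3
At P = 19: Q = 77 - 3*19 = 20
E = (dQ/dP)(P/Q) = (-3)(19/20) = -57/20

-57/20


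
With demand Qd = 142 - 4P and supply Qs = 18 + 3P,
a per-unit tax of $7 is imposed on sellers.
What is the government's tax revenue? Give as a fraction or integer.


With tax on sellers, new supply: Qs' = 18 + 3(P - 7)
= 3P - 3
New equilibrium quantity:
Q_new = 414/7
Tax revenue = tax * Q_new = 7 * 414/7 = 414

414


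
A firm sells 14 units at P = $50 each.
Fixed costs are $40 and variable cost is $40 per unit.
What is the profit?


Total Revenue = P * Q = 50 * 14 = $700
Total Cost = FC + VC*Q = 40 + 40*14 = $600
Profit = TR - TC = 700 - 600 = $100

$100


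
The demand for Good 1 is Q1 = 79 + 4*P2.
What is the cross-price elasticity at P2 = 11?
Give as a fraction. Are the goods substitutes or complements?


dQ1/dP2 = 4
At P2 = 11: Q1 = 79 + 4*11 = 123
Exy = (dQ1/dP2)(P2/Q1) = 4 * 11 / 123 = 44/123
Since Exy > 0, the goods are substitutes.

44/123 (substitutes)


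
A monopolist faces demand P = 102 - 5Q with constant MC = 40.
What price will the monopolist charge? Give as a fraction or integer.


MR = 102 - 10Q
Set MR = MC: 102 - 10Q = 40
Q* = 31/5
Substitute into demand:
P* = 102 - 5*31/5 = 71

71


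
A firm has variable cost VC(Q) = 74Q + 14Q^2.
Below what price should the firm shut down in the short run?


AVC(Q) = VC(Q)/Q = 74 + 14Q
AVC is increasing in Q, so minimum AVC is at Q -> 0+.
Min AVC = 74
The firm should shut down if P < 74.

74


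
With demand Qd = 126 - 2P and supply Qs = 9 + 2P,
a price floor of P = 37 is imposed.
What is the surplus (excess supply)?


At P = 37:
Qd = 126 - 2*37 = 52
Qs = 9 + 2*37 = 83
Surplus = Qs - Qd = 83 - 52 = 31

31


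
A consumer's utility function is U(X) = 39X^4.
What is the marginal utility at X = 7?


MU = dU/dX = 39*4*X^(4-1)
MU = 156*X^3
At X = 7:
MU = 156 * 7^3
MU = 156 * 343 = 53508

53508


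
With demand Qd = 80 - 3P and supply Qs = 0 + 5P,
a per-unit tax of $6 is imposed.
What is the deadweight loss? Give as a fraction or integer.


Pre-tax equilibrium quantity: Q* = 50
Post-tax equilibrium quantity: Q_tax = 155/4
Reduction in quantity: Q* - Q_tax = 45/4
DWL = (1/2) * tax * (Q* - Q_tax)
DWL = (1/2) * 6 * 45/4 = 135/4

135/4


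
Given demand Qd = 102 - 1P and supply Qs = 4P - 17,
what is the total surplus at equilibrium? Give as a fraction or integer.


Find equilibrium: 102 - 1P = 4P - 17
102 + 17 = 5P
P* = 119/5 = 119/5
Q* = 4*119/5 - 17 = 391/5
Inverse demand: P = 102 - Q/1, so P_max = 102
Inverse supply: P = 17/4 + Q/4, so P_min = 17/4
CS = (1/2) * 391/5 * (102 - 119/5) = 152881/50
PS = (1/2) * 391/5 * (119/5 - 17/4) = 152881/200
TS = CS + PS = 152881/50 + 152881/200 = 152881/40

152881/40


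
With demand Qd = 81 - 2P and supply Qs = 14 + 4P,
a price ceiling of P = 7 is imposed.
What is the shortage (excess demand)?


At P = 7:
Qd = 81 - 2*7 = 67
Qs = 14 + 4*7 = 42
Shortage = Qd - Qs = 67 - 42 = 25

25


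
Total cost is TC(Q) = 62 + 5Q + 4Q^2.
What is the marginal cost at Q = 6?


MC = dTC/dQ = 5 + 2*4*Q
At Q = 6:
MC = 5 + 8*6
MC = 5 + 48 = 53

53


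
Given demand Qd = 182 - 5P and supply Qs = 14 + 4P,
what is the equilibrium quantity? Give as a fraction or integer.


First find equilibrium price:
182 - 5P = 14 + 4P
P* = 168/9 = 56/3
Then substitute into demand:
Q* = 182 - 5 * 56/3 = 266/3

266/3


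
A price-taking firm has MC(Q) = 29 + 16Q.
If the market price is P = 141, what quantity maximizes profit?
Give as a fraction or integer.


In perfect competition, profit is maximized where P = MC.
141 = 29 + 16Q
112 = 16Q
Q* = 112/16 = 7

7


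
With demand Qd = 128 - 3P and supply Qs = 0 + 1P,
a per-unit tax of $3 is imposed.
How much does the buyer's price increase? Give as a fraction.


With a per-unit tax, the buyer's price increase depends on relative slopes.
Supply slope: d = 1, Demand slope: b = 3
Buyer's price increase = d * tax / (b + d)
= 1 * 3 / (3 + 1)
= 3 / 4 = 3/4

3/4


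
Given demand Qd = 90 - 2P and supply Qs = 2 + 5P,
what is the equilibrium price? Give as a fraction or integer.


At equilibrium, Qd = Qs.
90 - 2P = 2 + 5P
90 - 2 = 2P + 5P
88 = 7P
P* = 88/7 = 88/7

88/7


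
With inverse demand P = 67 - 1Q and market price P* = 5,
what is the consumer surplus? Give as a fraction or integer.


Maximum willingness to pay (at Q=0): P_max = 67
Quantity demanded at P* = 5:
Q* = (67 - 5)/1 = 62
CS = (1/2) * Q* * (P_max - P*)
CS = (1/2) * 62 * (67 - 5)
CS = (1/2) * 62 * 62 = 1922

1922


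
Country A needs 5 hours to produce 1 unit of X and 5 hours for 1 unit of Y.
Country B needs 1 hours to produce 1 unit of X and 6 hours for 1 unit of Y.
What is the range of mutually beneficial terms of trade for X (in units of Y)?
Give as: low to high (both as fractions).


Opportunity cost of X for Country A = hours_X / hours_Y = 5/5 = 1 units of Y
Opportunity cost of X for Country B = hours_X / hours_Y = 1/6 = 1/6 units of Y
Terms of trade must be between the two opportunity costs.
Range: 1/6 to 1

1/6 to 1


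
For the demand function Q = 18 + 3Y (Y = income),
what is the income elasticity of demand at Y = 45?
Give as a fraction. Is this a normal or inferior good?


dQ/dY = 3
At Y = 45: Q = 18 + 3*45 = 153
Ey = (dQ/dY)(Y/Q) = 3 * 45 / 153 = 15/17
Since Ey > 0, this is a normal good.

15/17 (normal good)


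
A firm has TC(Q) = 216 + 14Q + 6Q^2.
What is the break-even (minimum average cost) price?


AC(Q) = 216/Q + 14 + 6Q
To minimize: dAC/dQ = -216/Q^2 + 6 = 0
Q^2 = 216/6 = 36
Q* = 6
Min AC = 216/6 + 14 + 6*6
Min AC = 36 + 14 + 36 = 86

86


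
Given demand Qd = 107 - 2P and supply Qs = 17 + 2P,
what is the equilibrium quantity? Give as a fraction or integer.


First find equilibrium price:
107 - 2P = 17 + 2P
P* = 90/4 = 45/2
Then substitute into demand:
Q* = 107 - 2 * 45/2 = 62

62


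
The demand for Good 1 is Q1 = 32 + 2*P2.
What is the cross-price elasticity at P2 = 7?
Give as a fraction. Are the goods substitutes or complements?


dQ1/dP2 = 2
At P2 = 7: Q1 = 32 + 2*7 = 46
Exy = (dQ1/dP2)(P2/Q1) = 2 * 7 / 46 = 7/23
Since Exy > 0, the goods are substitutes.

7/23 (substitutes)


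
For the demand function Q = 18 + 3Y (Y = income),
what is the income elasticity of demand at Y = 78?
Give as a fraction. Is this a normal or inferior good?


dQ/dY = 3
At Y = 78: Q = 18 + 3*78 = 252
Ey = (dQ/dY)(Y/Q) = 3 * 78 / 252 = 13/14
Since Ey > 0, this is a normal good.

13/14 (normal good)


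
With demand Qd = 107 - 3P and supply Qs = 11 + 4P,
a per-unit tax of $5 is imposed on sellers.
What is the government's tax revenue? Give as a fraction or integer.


With tax on sellers, new supply: Qs' = 11 + 4(P - 5)
= 4P - 9
New equilibrium quantity:
Q_new = 401/7
Tax revenue = tax * Q_new = 5 * 401/7 = 2005/7

2005/7


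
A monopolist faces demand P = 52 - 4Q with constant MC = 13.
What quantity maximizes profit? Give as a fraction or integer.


TR = P*Q = (52 - 4Q)Q = 52Q - 4Q^2
MR = dTR/dQ = 52 - 8Q
Set MR = MC:
52 - 8Q = 13
39 = 8Q
Q* = 39/8 = 39/8

39/8


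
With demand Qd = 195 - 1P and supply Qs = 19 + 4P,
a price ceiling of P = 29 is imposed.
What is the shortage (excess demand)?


At P = 29:
Qd = 195 - 1*29 = 166
Qs = 19 + 4*29 = 135
Shortage = Qd - Qs = 166 - 135 = 31

31


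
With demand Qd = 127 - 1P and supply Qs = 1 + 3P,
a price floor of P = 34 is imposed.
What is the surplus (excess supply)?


At P = 34:
Qd = 127 - 1*34 = 93
Qs = 1 + 3*34 = 103
Surplus = Qs - Qd = 103 - 93 = 10

10


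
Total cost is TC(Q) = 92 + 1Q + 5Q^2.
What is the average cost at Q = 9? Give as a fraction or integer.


TC(9) = 92 + 1*9 + 5*9^2
TC(9) = 92 + 9 + 405 = 506
AC = TC/Q = 506/9 = 506/9

506/9


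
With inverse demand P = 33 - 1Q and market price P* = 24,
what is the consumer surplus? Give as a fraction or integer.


Maximum willingness to pay (at Q=0): P_max = 33
Quantity demanded at P* = 24:
Q* = (33 - 24)/1 = 9
CS = (1/2) * Q* * (P_max - P*)
CS = (1/2) * 9 * (33 - 24)
CS = (1/2) * 9 * 9 = 81/2

81/2


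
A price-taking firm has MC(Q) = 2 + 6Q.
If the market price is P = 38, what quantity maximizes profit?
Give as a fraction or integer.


In perfect competition, profit is maximized where P = MC.
38 = 2 + 6Q
36 = 6Q
Q* = 36/6 = 6

6


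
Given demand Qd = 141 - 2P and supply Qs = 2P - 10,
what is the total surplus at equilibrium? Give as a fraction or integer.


Find equilibrium: 141 - 2P = 2P - 10
141 + 10 = 4P
P* = 151/4 = 151/4
Q* = 2*151/4 - 10 = 131/2
Inverse demand: P = 141/2 - Q/2, so P_max = 141/2
Inverse supply: P = 5 + Q/2, so P_min = 5
CS = (1/2) * 131/2 * (141/2 - 151/4) = 17161/16
PS = (1/2) * 131/2 * (151/4 - 5) = 17161/16
TS = CS + PS = 17161/16 + 17161/16 = 17161/8

17161/8


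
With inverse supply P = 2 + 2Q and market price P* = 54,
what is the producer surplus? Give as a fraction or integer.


Minimum supply price (at Q=0): P_min = 2
Quantity supplied at P* = 54:
Q* = (54 - 2)/2 = 26
PS = (1/2) * Q* * (P* - P_min)
PS = (1/2) * 26 * (54 - 2)
PS = (1/2) * 26 * 52 = 676

676


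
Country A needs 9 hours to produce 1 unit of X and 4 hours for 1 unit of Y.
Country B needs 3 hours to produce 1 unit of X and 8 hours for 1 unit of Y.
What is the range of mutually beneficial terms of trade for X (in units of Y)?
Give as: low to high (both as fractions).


Opportunity cost of X for Country A = hours_X / hours_Y = 9/4 = 9/4 units of Y
Opportunity cost of X for Country B = hours_X / hours_Y = 3/8 = 3/8 units of Y
Terms of trade must be between the two opportunity costs.
Range: 3/8 to 9/4

3/8 to 9/4


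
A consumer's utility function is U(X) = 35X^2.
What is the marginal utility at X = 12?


MU = dU/dX = 35*2*X^(2-1)
MU = 70*X^1
At X = 12:
MU = 70 * 12^1
MU = 70 * 12 = 840

840


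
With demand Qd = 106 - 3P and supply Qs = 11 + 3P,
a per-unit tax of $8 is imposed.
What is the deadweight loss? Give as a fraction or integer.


Pre-tax equilibrium quantity: Q* = 117/2
Post-tax equilibrium quantity: Q_tax = 93/2
Reduction in quantity: Q* - Q_tax = 12
DWL = (1/2) * tax * (Q* - Q_tax)
DWL = (1/2) * 8 * 12 = 48

48


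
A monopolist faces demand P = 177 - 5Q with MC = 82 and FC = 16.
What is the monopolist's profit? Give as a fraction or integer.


MR = MC: 177 - 10Q = 82
Q* = 19/2
P* = 177 - 5*19/2 = 259/2
Profit = (P* - MC)*Q* - FC
= (259/2 - 82)*19/2 - 16
= 95/2*19/2 - 16
= 1805/4 - 16 = 1741/4

1741/4


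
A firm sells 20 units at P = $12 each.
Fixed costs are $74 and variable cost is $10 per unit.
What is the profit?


Total Revenue = P * Q = 12 * 20 = $240
Total Cost = FC + VC*Q = 74 + 10*20 = $274
Profit = TR - TC = 240 - 274 = $-34

$-34


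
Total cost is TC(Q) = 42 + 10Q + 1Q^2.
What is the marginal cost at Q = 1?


MC = dTC/dQ = 10 + 2*1*Q
At Q = 1:
MC = 10 + 2*1
MC = 10 + 2 = 12

12


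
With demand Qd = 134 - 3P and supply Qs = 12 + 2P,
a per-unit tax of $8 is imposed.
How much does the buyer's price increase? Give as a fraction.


With a per-unit tax, the buyer's price increase depends on relative slopes.
Supply slope: d = 2, Demand slope: b = 3
Buyer's price increase = d * tax / (b + d)
= 2 * 8 / (3 + 2)
= 16 / 5 = 16/5

16/5


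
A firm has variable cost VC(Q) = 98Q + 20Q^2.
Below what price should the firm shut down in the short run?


AVC(Q) = VC(Q)/Q = 98 + 20Q
AVC is increasing in Q, so minimum AVC is at Q -> 0+.
Min AVC = 98
The firm should shut down if P < 98.

98


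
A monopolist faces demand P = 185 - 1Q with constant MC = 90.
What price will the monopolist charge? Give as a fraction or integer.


MR = 185 - 2Q
Set MR = MC: 185 - 2Q = 90
Q* = 95/2
Substitute into demand:
P* = 185 - 1*95/2 = 275/2

275/2


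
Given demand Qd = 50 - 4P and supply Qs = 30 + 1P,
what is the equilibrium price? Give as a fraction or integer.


At equilibrium, Qd = Qs.
50 - 4P = 30 + 1P
50 - 30 = 4P + 1P
20 = 5P
P* = 20/5 = 4

4


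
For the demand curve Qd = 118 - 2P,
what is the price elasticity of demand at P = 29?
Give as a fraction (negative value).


dQ/dP = -2
At P = 29: Q = 118 - 2*29 = 60
E = (dQ/dP)(P/Q) = (-2)(29/60) = -29/30

-29/30


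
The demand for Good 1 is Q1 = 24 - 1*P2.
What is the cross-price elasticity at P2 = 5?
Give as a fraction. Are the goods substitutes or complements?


dQ1/dP2 = -1
At P2 = 5: Q1 = 24 - 1*5 = 19
Exy = (dQ1/dP2)(P2/Q1) = -1 * 5 / 19 = -5/19
Since Exy < 0, the goods are complements.

-5/19 (complements)


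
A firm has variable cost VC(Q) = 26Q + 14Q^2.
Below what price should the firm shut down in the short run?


AVC(Q) = VC(Q)/Q = 26 + 14Q
AVC is increasing in Q, so minimum AVC is at Q -> 0+.
Min AVC = 26
The firm should shut down if P < 26.

26


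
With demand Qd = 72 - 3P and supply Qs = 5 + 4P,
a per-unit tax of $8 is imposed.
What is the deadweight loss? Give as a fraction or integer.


Pre-tax equilibrium quantity: Q* = 303/7
Post-tax equilibrium quantity: Q_tax = 207/7
Reduction in quantity: Q* - Q_tax = 96/7
DWL = (1/2) * tax * (Q* - Q_tax)
DWL = (1/2) * 8 * 96/7 = 384/7

384/7


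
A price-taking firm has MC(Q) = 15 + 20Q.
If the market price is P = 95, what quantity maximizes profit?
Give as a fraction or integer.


In perfect competition, profit is maximized where P = MC.
95 = 15 + 20Q
80 = 20Q
Q* = 80/20 = 4

4


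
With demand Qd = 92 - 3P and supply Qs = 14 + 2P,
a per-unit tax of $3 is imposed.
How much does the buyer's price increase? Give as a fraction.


With a per-unit tax, the buyer's price increase depends on relative slopes.
Supply slope: d = 2, Demand slope: b = 3
Buyer's price increase = d * tax / (b + d)
= 2 * 3 / (3 + 2)
= 6 / 5 = 6/5

6/5


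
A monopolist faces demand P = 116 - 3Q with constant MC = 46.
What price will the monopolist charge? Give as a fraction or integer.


MR = 116 - 6Q
Set MR = MC: 116 - 6Q = 46
Q* = 35/3
Substitute into demand:
P* = 116 - 3*35/3 = 81

81


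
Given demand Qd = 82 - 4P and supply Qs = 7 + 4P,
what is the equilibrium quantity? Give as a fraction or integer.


First find equilibrium price:
82 - 4P = 7 + 4P
P* = 75/8 = 75/8
Then substitute into demand:
Q* = 82 - 4 * 75/8 = 89/2

89/2


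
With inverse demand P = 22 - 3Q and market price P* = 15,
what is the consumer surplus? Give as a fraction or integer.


Maximum willingness to pay (at Q=0): P_max = 22
Quantity demanded at P* = 15:
Q* = (22 - 15)/3 = 7/3
CS = (1/2) * Q* * (P_max - P*)
CS = (1/2) * 7/3 * (22 - 15)
CS = (1/2) * 7/3 * 7 = 49/6

49/6


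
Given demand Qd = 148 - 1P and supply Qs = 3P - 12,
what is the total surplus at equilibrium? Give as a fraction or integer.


Find equilibrium: 148 - 1P = 3P - 12
148 + 12 = 4P
P* = 160/4 = 40
Q* = 3*40 - 12 = 108
Inverse demand: P = 148 - Q/1, so P_max = 148
Inverse supply: P = 4 + Q/3, so P_min = 4
CS = (1/2) * 108 * (148 - 40) = 5832
PS = (1/2) * 108 * (40 - 4) = 1944
TS = CS + PS = 5832 + 1944 = 7776

7776


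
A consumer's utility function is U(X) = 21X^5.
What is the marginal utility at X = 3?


MU = dU/dX = 21*5*X^(5-1)
MU = 105*X^4
At X = 3:
MU = 105 * 3^4
MU = 105 * 81 = 8505

8505


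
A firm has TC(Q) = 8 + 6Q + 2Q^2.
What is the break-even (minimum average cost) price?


AC(Q) = 8/Q + 6 + 2Q
To minimize: dAC/dQ = -8/Q^2 + 2 = 0
Q^2 = 8/2 = 4
Q* = 2
Min AC = 8/2 + 6 + 2*2
Min AC = 4 + 6 + 4 = 14

14


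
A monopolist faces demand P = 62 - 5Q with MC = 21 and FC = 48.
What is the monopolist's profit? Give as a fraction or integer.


MR = MC: 62 - 10Q = 21
Q* = 41/10
P* = 62 - 5*41/10 = 83/2
Profit = (P* - MC)*Q* - FC
= (83/2 - 21)*41/10 - 48
= 41/2*41/10 - 48
= 1681/20 - 48 = 721/20

721/20


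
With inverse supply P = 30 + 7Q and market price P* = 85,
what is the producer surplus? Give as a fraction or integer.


Minimum supply price (at Q=0): P_min = 30
Quantity supplied at P* = 85:
Q* = (85 - 30)/7 = 55/7
PS = (1/2) * Q* * (P* - P_min)
PS = (1/2) * 55/7 * (85 - 30)
PS = (1/2) * 55/7 * 55 = 3025/14

3025/14


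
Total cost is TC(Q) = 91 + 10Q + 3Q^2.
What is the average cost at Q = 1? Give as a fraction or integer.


TC(1) = 91 + 10*1 + 3*1^2
TC(1) = 91 + 10 + 3 = 104
AC = TC/Q = 104/1 = 104

104


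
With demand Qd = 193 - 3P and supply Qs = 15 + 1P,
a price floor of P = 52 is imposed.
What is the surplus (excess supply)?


At P = 52:
Qd = 193 - 3*52 = 37
Qs = 15 + 1*52 = 67
Surplus = Qs - Qd = 67 - 37 = 30

30


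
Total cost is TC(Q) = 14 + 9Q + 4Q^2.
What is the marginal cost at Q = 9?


MC = dTC/dQ = 9 + 2*4*Q
At Q = 9:
MC = 9 + 8*9
MC = 9 + 72 = 81

81


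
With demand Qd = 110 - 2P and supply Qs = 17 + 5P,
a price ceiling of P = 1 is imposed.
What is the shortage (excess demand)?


At P = 1:
Qd = 110 - 2*1 = 108
Qs = 17 + 5*1 = 22
Shortage = Qd - Qs = 108 - 22 = 86

86


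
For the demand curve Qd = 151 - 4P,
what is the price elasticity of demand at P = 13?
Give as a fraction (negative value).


dQ/dP = -4
At P = 13: Q = 151 - 4*13 = 99
E = (dQ/dP)(P/Q) = (-4)(13/99) = -52/99

-52/99


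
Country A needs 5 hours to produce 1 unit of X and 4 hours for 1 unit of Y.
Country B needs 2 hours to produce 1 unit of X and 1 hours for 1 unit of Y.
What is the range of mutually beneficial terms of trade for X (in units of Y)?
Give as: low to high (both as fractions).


Opportunity cost of X for Country A = hours_X / hours_Y = 5/4 = 5/4 units of Y
Opportunity cost of X for Country B = hours_X / hours_Y = 2/1 = 2 units of Y
Terms of trade must be between the two opportunity costs.
Range: 5/4 to 2

5/4 to 2


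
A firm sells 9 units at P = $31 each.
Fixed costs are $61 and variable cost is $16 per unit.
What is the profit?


Total Revenue = P * Q = 31 * 9 = $279
Total Cost = FC + VC*Q = 61 + 16*9 = $205
Profit = TR - TC = 279 - 205 = $74

$74


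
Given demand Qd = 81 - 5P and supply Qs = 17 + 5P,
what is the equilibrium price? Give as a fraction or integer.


At equilibrium, Qd = Qs.
81 - 5P = 17 + 5P
81 - 17 = 5P + 5P
64 = 10P
P* = 64/10 = 32/5

32/5


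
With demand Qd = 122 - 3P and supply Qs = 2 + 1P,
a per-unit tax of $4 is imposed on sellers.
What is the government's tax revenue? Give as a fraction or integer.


With tax on sellers, new supply: Qs' = 2 + 1(P - 4)
= 1P - 2
New equilibrium quantity:
Q_new = 29
Tax revenue = tax * Q_new = 4 * 29 = 116

116


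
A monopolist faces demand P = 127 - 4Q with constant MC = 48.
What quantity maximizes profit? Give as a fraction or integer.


TR = P*Q = (127 - 4Q)Q = 127Q - 4Q^2
MR = dTR/dQ = 127 - 8Q
Set MR = MC:
127 - 8Q = 48
79 = 8Q
Q* = 79/8 = 79/8

79/8


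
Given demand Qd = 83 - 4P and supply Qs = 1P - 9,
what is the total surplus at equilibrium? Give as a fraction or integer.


Find equilibrium: 83 - 4P = 1P - 9
83 + 9 = 5P
P* = 92/5 = 92/5
Q* = 1*92/5 - 9 = 47/5
Inverse demand: P = 83/4 - Q/4, so P_max = 83/4
Inverse supply: P = 9 + Q/1, so P_min = 9
CS = (1/2) * 47/5 * (83/4 - 92/5) = 2209/200
PS = (1/2) * 47/5 * (92/5 - 9) = 2209/50
TS = CS + PS = 2209/200 + 2209/50 = 2209/40

2209/40


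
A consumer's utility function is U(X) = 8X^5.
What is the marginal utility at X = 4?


MU = dU/dX = 8*5*X^(5-1)
MU = 40*X^4
At X = 4:
MU = 40 * 4^4
MU = 40 * 256 = 10240

10240


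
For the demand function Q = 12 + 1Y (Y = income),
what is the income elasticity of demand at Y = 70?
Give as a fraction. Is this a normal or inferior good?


dQ/dY = 1
At Y = 70: Q = 12 + 1*70 = 82
Ey = (dQ/dY)(Y/Q) = 1 * 70 / 82 = 35/41
Since Ey > 0, this is a normal good.

35/41 (normal good)


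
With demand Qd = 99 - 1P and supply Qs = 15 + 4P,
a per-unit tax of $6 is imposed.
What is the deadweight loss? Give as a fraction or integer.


Pre-tax equilibrium quantity: Q* = 411/5
Post-tax equilibrium quantity: Q_tax = 387/5
Reduction in quantity: Q* - Q_tax = 24/5
DWL = (1/2) * tax * (Q* - Q_tax)
DWL = (1/2) * 6 * 24/5 = 72/5

72/5


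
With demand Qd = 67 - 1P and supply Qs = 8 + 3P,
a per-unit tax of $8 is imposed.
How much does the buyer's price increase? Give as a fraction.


With a per-unit tax, the buyer's price increase depends on relative slopes.
Supply slope: d = 3, Demand slope: b = 1
Buyer's price increase = d * tax / (b + d)
= 3 * 8 / (1 + 3)
= 24 / 4 = 6

6


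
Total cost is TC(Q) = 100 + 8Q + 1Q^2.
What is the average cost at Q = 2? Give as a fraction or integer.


TC(2) = 100 + 8*2 + 1*2^2
TC(2) = 100 + 16 + 4 = 120
AC = TC/Q = 120/2 = 60

60


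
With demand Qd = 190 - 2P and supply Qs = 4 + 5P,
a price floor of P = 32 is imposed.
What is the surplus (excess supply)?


At P = 32:
Qd = 190 - 2*32 = 126
Qs = 4 + 5*32 = 164
Surplus = Qs - Qd = 164 - 126 = 38

38


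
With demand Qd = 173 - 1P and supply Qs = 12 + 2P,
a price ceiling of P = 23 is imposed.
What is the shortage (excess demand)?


At P = 23:
Qd = 173 - 1*23 = 150
Qs = 12 + 2*23 = 58
Shortage = Qd - Qs = 150 - 58 = 92

92


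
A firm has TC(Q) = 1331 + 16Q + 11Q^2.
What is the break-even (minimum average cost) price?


AC(Q) = 1331/Q + 16 + 11Q
To minimize: dAC/dQ = -1331/Q^2 + 11 = 0
Q^2 = 1331/11 = 121
Q* = 11
Min AC = 1331/11 + 16 + 11*11
Min AC = 121 + 16 + 121 = 258

258


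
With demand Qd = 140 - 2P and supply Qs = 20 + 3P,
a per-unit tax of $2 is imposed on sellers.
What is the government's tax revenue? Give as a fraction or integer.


With tax on sellers, new supply: Qs' = 20 + 3(P - 2)
= 14 + 3P
New equilibrium quantity:
Q_new = 448/5
Tax revenue = tax * Q_new = 2 * 448/5 = 896/5

896/5


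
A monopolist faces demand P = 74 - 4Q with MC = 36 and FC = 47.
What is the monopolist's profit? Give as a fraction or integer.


MR = MC: 74 - 8Q = 36
Q* = 19/4
P* = 74 - 4*19/4 = 55
Profit = (P* - MC)*Q* - FC
= (55 - 36)*19/4 - 47
= 19*19/4 - 47
= 361/4 - 47 = 173/4

173/4


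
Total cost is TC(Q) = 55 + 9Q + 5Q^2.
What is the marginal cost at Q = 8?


MC = dTC/dQ = 9 + 2*5*Q
At Q = 8:
MC = 9 + 10*8
MC = 9 + 80 = 89

89


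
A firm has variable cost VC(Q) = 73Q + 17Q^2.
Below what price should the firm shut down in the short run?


AVC(Q) = VC(Q)/Q = 73 + 17Q
AVC is increasing in Q, so minimum AVC is at Q -> 0+.
Min AVC = 73
The firm should shut down if P < 73.

73


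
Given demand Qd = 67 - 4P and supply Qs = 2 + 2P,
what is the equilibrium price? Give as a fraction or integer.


At equilibrium, Qd = Qs.
67 - 4P = 2 + 2P
67 - 2 = 4P + 2P
65 = 6P
P* = 65/6 = 65/6

65/6


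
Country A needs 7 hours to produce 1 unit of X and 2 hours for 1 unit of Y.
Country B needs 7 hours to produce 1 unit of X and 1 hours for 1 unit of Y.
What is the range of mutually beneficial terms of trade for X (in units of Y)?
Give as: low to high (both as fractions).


Opportunity cost of X for Country A = hours_X / hours_Y = 7/2 = 7/2 units of Y
Opportunity cost of X for Country B = hours_X / hours_Y = 7/1 = 7 units of Y
Terms of trade must be between the two opportunity costs.
Range: 7/2 to 7

7/2 to 7
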